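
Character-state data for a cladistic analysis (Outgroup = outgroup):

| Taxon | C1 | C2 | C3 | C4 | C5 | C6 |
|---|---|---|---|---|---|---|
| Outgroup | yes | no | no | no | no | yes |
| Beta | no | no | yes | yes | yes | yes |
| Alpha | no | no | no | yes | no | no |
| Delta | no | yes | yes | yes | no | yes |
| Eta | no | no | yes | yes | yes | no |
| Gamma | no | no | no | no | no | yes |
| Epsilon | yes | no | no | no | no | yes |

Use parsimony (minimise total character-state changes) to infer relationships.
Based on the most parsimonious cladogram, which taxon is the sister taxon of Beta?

Eta

Character polarity is set by the outgroup: the derived state is whichever differs from the outgroup's state, so for C1, C6 the derived state is 'no', and for the remaining characters it is 'yes'.
C1 (derived state 'no') is shared by Alpha, Beta, Delta, Eta, and Gamma — a synapomorphy uniting that clade.
C2 (derived state 'yes') is unique to Delta (autapomorphy; uninformative for grouping).
Only Beta, Delta, and Eta show the derived state 'yes' for C3, supporting them as a clade.
Only Alpha, Beta, Delta, and Eta show the derived state 'yes' for C4, supporting them as a clade.
C5: derived state 'yes' in Beta and Eta only — synapomorphy for {Beta, Eta}.
C6 groups Alpha and Eta, which is incompatible with the clades supported by the remaining characters; treating it as convergent (homoplasy) costs fewer steps than any alternative tree.
Most parsimonious ingroup topology: (((((Beta,Eta),Delta),Alpha),Gamma),Epsilon).
Beta and Eta form a cherry on this tree, so they are sister taxa.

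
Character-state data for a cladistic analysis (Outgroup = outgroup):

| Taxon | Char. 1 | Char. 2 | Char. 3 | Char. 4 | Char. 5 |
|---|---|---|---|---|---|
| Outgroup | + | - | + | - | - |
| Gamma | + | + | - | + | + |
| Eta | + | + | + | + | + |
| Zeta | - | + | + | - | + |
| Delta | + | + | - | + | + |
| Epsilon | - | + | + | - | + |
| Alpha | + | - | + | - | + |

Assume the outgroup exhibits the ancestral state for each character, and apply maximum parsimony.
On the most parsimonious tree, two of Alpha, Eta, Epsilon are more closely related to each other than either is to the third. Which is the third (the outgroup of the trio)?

Character polarity is set by the outgroup: the derived state is whichever differs from the outgroup's state, so for Char. 1, Char. 3 the derived state is '-', and for the remaining characters it is '+'.
Only Epsilon and Zeta show the derived state '-' for Char. 1, supporting them as a clade.
Only Delta, Epsilon, Eta, Gamma, and Zeta show the derived state '+' for Char. 2, supporting them as a clade.
Char. 3: derived state '-' in Delta and Gamma only — synapomorphy for {Delta, Gamma}.
Char. 4 (derived state '+') is shared by Delta, Eta, and Gamma — a synapomorphy uniting that clade.
All ingroup taxa share the derived state '+' for Char. 5; it defines the ingroup but does not resolve relationships within it.
Most parsimonious ingroup topology: ((((Gamma,Delta),Eta),(Zeta,Epsilon)),Alpha).
Eta and Epsilon share a more recent common ancestor with each other than either does with Alpha, so Alpha is the least closely related of the three.

Alpha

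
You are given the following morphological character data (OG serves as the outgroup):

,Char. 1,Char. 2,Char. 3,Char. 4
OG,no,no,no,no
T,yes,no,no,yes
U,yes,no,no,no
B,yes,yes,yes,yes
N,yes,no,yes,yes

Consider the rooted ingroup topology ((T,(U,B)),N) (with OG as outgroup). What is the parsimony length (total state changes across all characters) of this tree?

Map each character onto ((T,(U,B)),N) (rooted by OG) and count the minimum state changes it requires (Fitch parsimony):
Char. 1: 1; Char. 2: 1; Char. 3: 2; Char. 4: 2.
Total tree length = 6.

6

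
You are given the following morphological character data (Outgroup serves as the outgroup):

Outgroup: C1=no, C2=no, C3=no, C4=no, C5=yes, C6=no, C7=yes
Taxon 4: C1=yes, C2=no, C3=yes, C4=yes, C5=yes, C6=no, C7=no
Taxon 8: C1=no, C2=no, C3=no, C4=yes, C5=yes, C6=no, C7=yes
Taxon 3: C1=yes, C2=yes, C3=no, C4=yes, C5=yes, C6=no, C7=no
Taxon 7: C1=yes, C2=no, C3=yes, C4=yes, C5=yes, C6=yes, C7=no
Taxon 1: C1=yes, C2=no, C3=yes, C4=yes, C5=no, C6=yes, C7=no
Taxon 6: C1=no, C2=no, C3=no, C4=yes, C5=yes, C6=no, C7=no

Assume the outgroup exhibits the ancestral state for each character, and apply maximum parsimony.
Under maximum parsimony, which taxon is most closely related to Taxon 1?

Character polarity is set by the outgroup: the derived state is whichever differs from the outgroup's state, so for C5, C7 the derived state is 'no', and for the remaining characters it is 'yes'.
Only Taxon 1, Taxon 3, Taxon 4, and Taxon 7 show the derived state 'yes' for C1, supporting them as a clade.
C2 (derived state 'yes') is unique to Taxon 3 (autapomorphy; uninformative for grouping).
C3 (derived state 'yes') is shared by Taxon 1, Taxon 4, and Taxon 7 — a synapomorphy uniting that clade.
All ingroup taxa share the derived state 'yes' for C4; it defines the ingroup but does not resolve relationships within it.
C5 (derived state 'no') is unique to Taxon 1 (autapomorphy; uninformative for grouping).
C6: derived state 'yes' in Taxon 1 and Taxon 7 only — synapomorphy for {Taxon 1, Taxon 7}.
C7: derived state 'no' in Taxon 1, Taxon 3, Taxon 4, Taxon 6, and Taxon 7 only — synapomorphy for {Taxon 1, Taxon 3, Taxon 4, Taxon 6, Taxon 7}.
Most parsimonious ingroup topology: ((((Taxon 4,(Taxon 7,Taxon 1)),Taxon 3),Taxon 6),Taxon 8).
Taxon 1 and Taxon 7 form a cherry on this tree, so they are sister taxa.

Taxon 7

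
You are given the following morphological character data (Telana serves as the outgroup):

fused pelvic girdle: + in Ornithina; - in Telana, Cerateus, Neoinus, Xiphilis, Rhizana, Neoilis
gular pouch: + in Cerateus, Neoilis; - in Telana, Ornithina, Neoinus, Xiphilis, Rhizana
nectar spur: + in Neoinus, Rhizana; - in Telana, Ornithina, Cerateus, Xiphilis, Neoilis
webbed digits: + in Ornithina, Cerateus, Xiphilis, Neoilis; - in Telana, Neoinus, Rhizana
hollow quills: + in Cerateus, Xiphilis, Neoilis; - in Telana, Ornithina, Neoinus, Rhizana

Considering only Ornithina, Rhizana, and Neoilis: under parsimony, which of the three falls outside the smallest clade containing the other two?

Rhizana

The outgroup has state '-' for every character, so '+' is the derived state throughout.
fused pelvic girdle (derived state '+') is unique to Ornithina (autapomorphy; uninformative for grouping).
gular pouch (derived state '+') is shared by Cerateus and Neoilis — a synapomorphy uniting that clade.
Only Neoinus and Rhizana show the derived state '+' for nectar spur, supporting them as a clade.
webbed digits (derived state '+') is shared by Cerateus, Neoilis, Ornithina, and Xiphilis — a synapomorphy uniting that clade.
hollow quills (derived state '+') is shared by Cerateus, Neoilis, and Xiphilis — a synapomorphy uniting that clade.
Most parsimonious ingroup topology: ((Ornithina,((Cerateus,Neoilis),Xiphilis)),(Neoinus,Rhizana)).
Ornithina and Neoilis share a more recent common ancestor with each other than either does with Rhizana, so Rhizana is the least closely related of the three.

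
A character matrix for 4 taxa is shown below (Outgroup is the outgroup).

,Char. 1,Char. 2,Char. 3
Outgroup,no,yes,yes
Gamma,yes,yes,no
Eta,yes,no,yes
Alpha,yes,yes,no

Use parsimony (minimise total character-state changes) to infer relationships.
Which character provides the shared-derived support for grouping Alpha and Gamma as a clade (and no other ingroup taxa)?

Character polarity is set by the outgroup: the derived state is whichever differs from the outgroup's state, so for Char. 2, Char. 3 the derived state is 'no', and for the remaining characters it is 'yes'.
Char. 1 (derived state 'yes') is shared by all ingroup taxa — unites the whole ingroup.
Char. 2 (derived state 'no') is unique to Eta (autapomorphy; uninformative for grouping).
Only Alpha and Gamma show the derived state 'no' for Char. 3, supporting them as a clade.
Most parsimonious ingroup topology: ((Gamma,Alpha),Eta).
The clade {Alpha, Gamma} is supported by Char. 3: its derived state 'no' occurs in exactly those taxa and in no other taxon (including the outgroup).

Char. 3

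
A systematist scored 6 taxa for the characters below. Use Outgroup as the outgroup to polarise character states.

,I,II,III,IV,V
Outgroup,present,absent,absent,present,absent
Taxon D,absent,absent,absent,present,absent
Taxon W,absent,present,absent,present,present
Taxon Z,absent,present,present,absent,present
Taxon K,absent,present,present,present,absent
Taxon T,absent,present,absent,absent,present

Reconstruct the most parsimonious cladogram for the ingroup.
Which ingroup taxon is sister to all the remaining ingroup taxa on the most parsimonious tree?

Taxon D

Character polarity is set by the outgroup: the derived state is whichever differs from the outgroup's state, so for I, IV the derived state is 'absent', and for the remaining characters it is 'present'.
I (derived state 'absent') is shared by all ingroup taxa — unites the whole ingroup.
Only Taxon K, Taxon T, Taxon W, and Taxon Z show the derived state 'present' for II, supporting them as a clade.
III groups Taxon K and Taxon Z, which is incompatible with the clades supported by the remaining characters; treating it as convergent (homoplasy) costs fewer steps than any alternative tree.
IV (derived state 'absent') is shared by Taxon T and Taxon Z — a synapomorphy uniting that clade.
Only Taxon T, Taxon W, and Taxon Z show the derived state 'present' for V, supporting them as a clade.
Most parsimonious ingroup topology: (Taxon D,((Taxon W,(Taxon Z,Taxon T)),Taxon K)).
Taxon D is sister to the clade containing all other ingroup taxa, so it is the earliest-diverging (most basal) ingroup lineage.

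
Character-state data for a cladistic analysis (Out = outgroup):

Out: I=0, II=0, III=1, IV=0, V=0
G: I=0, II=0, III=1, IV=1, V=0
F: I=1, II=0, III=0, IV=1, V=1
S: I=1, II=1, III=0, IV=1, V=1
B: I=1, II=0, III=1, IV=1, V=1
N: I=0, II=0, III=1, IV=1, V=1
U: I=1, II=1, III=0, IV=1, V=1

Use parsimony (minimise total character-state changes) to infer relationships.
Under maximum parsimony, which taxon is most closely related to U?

S

Character polarity is set by the outgroup: the derived state is whichever differs from the outgroup's state, so for III the derived state is '0', and for the remaining characters it is '1'.
I: derived state '1' in B, F, S, and U only — synapomorphy for {B, F, S, U}.
Only S and U show the derived state '1' for II, supporting them as a clade.
Only F, S, and U show the derived state '0' for III, supporting them as a clade.
IV (derived state '1') is shared by all ingroup taxa — unites the whole ingroup.
V (derived state '1') is shared by B, F, N, S, and U — a synapomorphy uniting that clade.
Most parsimonious ingroup topology: (G,(((F,(S,U)),B),N)).
U and S form a cherry on this tree, so they are sister taxa.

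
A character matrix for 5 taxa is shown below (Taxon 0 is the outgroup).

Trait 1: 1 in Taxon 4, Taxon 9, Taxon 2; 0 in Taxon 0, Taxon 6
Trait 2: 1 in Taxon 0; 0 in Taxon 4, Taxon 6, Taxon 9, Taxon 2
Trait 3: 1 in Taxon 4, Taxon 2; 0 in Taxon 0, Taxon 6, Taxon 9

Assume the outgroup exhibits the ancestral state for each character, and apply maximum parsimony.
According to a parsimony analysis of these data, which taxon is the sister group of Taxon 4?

Taxon 2

Character polarity is set by the outgroup: the derived state is whichever differs from the outgroup's state, so for Trait 2 the derived state is '0', and for the remaining characters it is '1'.
Trait 1: derived state '1' in Taxon 2, Taxon 4, and Taxon 9 only — synapomorphy for {Taxon 2, Taxon 4, Taxon 9}.
Trait 2 (derived state '0') is shared by all ingroup taxa — unites the whole ingroup.
Trait 3: derived state '1' in Taxon 2 and Taxon 4 only — synapomorphy for {Taxon 2, Taxon 4}.
Most parsimonious ingroup topology: (((Taxon 4,Taxon 2),Taxon 9),Taxon 6).
Taxon 4 and Taxon 2 form a cherry on this tree, so they are sister taxa.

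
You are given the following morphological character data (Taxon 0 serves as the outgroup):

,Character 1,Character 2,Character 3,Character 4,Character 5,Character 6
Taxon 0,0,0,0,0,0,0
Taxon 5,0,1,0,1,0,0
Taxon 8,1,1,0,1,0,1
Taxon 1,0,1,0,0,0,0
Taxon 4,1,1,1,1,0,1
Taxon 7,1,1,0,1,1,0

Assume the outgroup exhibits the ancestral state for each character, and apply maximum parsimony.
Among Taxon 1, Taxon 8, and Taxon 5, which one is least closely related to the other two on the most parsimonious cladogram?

The outgroup has state '0' for every character, so '1' is the derived state throughout.
Character 1: derived state '1' in Taxon 4, Taxon 7, and Taxon 8 only — synapomorphy for {Taxon 4, Taxon 7, Taxon 8}.
All ingroup taxa share the derived state '1' for Character 2; it defines the ingroup but does not resolve relationships within it.
Character 3: derived state '1' in Taxon 4 only — an autapomorphy, so it tells us nothing about relationships among taxa.
Character 4 (derived state '1') is shared by Taxon 4, Taxon 5, Taxon 7, and Taxon 8 — a synapomorphy uniting that clade.
Character 5 (derived state '1') is unique to Taxon 7 (autapomorphy; uninformative for grouping).
Character 6: derived state '1' in Taxon 4 and Taxon 8 only — synapomorphy for {Taxon 4, Taxon 8}.
Most parsimonious ingroup topology: ((Taxon 5,((Taxon 8,Taxon 4),Taxon 7)),Taxon 1).
Taxon 8 and Taxon 5 share a more recent common ancestor with each other than either does with Taxon 1, so Taxon 1 is the least closely related of the three.

Taxon 1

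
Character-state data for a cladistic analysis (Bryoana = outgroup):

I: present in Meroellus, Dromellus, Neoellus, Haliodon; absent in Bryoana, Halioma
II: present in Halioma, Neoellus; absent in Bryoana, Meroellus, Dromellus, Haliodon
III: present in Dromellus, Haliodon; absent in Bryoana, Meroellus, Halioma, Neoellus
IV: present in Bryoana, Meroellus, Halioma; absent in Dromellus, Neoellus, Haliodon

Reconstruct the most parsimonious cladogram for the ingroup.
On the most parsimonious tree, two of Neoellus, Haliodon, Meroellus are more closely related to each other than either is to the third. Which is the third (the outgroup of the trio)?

Character polarity is set by the outgroup: the derived state is whichever differs from the outgroup's state, so for IV the derived state is 'absent', and for the remaining characters it is 'present'.
I: derived state 'present' in Dromellus, Haliodon, Meroellus, and Neoellus only — synapomorphy for {Dromellus, Haliodon, Meroellus, Neoellus}.
II (state 'present') occurs in Halioma and Neoellus but conflicts with the nesting implied by the other characters — most parsimoniously interpreted as homoplasy.
III (derived state 'present') is shared by Dromellus and Haliodon — a synapomorphy uniting that clade.
Only Dromellus, Haliodon, and Neoellus show the derived state 'absent' for IV, supporting them as a clade.
Most parsimonious ingroup topology: ((Meroellus,((Dromellus,Haliodon),Neoellus)),Halioma).
Haliodon and Neoellus share a more recent common ancestor with each other than either does with Meroellus, so Meroellus is the least closely related of the three.

Meroellus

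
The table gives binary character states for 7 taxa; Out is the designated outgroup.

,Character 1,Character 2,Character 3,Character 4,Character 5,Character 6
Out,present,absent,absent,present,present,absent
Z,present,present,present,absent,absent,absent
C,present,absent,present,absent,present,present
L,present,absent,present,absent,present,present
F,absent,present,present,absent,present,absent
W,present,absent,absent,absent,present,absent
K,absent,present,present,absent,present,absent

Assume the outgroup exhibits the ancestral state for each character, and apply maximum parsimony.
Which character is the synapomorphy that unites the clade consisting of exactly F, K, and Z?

Character polarity is set by the outgroup: the derived state is whichever differs from the outgroup's state, so for Character 1, Character 4, Character 5 the derived state is 'absent', and for the remaining characters it is 'present'.
Character 1 (derived state 'absent') is shared by F and K — a synapomorphy uniting that clade.
Character 2: derived state 'present' in F, K, and Z only — synapomorphy for {F, K, Z}.
Character 3: derived state 'present' in C, F, K, L, and Z only — synapomorphy for {C, F, K, L, Z}.
Character 4 (derived state 'absent') is shared by all ingroup taxa — unites the whole ingroup.
Character 5: derived state 'absent' in Z only — an autapomorphy, so it tells us nothing about relationships among taxa.
Only C and L show the derived state 'present' for Character 6, supporting them as a clade.
Most parsimonious ingroup topology: (((Z,(F,K)),(C,L)),W).
The clade {F, K, Z} is supported by Character 2: its derived state 'present' occurs in exactly those taxa and in no other taxon (including the outgroup).

Character 2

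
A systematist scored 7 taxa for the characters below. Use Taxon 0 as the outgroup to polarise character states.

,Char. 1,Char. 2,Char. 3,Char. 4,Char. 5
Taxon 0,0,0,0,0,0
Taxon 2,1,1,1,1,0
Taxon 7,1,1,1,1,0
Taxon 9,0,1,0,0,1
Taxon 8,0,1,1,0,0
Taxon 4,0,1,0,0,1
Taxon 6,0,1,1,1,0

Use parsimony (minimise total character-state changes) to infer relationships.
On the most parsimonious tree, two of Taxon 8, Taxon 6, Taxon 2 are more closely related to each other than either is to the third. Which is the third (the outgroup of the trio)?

The outgroup has state '0' for every character, so '1' is the derived state throughout.
Char. 1 (derived state '1') is shared by Taxon 2 and Taxon 7 — a synapomorphy uniting that clade.
Char. 2 (derived state '1') is shared by all ingroup taxa — unites the whole ingroup.
Char. 3 (derived state '1') is shared by Taxon 2, Taxon 6, Taxon 7, and Taxon 8 — a synapomorphy uniting that clade.
Char. 4: derived state '1' in Taxon 2, Taxon 6, and Taxon 7 only — synapomorphy for {Taxon 2, Taxon 6, Taxon 7}.
Only Taxon 4 and Taxon 9 show the derived state '1' for Char. 5, supporting them as a clade.
Most parsimonious ingroup topology: ((((Taxon 2,Taxon 7),Taxon 6),Taxon 8),(Taxon 9,Taxon 4)).
Taxon 2 and Taxon 6 share a more recent common ancestor with each other than either does with Taxon 8, so Taxon 8 is the least closely related of the three.

Taxon 8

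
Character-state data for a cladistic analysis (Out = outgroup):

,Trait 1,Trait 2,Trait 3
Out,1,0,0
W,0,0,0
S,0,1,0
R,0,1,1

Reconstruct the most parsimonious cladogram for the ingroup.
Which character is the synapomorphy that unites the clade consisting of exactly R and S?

Trait 2

Character polarity is set by the outgroup: the derived state is whichever differs from the outgroup's state, so for Trait 1 the derived state is '0', and for the remaining characters it is '1'.
Trait 1 (derived state '0') is shared by all ingroup taxa — unites the whole ingroup.
Trait 2: derived state '1' in R and S only — synapomorphy for {R, S}.
Trait 3 (derived state '1') is unique to R (autapomorphy; uninformative for grouping).
Most parsimonious ingroup topology: (W,(S,R)).
The clade {R, S} is supported by Trait 2: its derived state '1' occurs in exactly those taxa and in no other taxon (including the outgroup).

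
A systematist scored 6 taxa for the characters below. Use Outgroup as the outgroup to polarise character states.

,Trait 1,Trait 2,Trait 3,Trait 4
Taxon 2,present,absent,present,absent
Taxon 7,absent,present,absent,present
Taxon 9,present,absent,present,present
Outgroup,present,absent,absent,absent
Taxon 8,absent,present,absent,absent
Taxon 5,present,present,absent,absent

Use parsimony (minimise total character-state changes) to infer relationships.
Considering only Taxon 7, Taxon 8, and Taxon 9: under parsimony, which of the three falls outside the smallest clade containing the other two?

Character polarity is set by the outgroup: the derived state is whichever differs from the outgroup's state, so for Trait 1 the derived state is 'absent', and for the remaining characters it is 'present'.
Only Taxon 7 and Taxon 8 show the derived state 'absent' for Trait 1, supporting them as a clade.
Only Taxon 5, Taxon 7, and Taxon 8 show the derived state 'present' for Trait 2, supporting them as a clade.
Trait 3: derived state 'present' in Taxon 2 and Taxon 9 only — synapomorphy for {Taxon 2, Taxon 9}.
Trait 4 (state 'present') occurs in Taxon 7 and Taxon 9 but conflicts with the nesting implied by the other characters — most parsimoniously interpreted as homoplasy.
Most parsimonious ingroup topology: (((Taxon 8,Taxon 7),Taxon 5),(Taxon 2,Taxon 9)).
Taxon 8 and Taxon 7 share a more recent common ancestor with each other than either does with Taxon 9, so Taxon 9 is the least closely related of the three.

Taxon 9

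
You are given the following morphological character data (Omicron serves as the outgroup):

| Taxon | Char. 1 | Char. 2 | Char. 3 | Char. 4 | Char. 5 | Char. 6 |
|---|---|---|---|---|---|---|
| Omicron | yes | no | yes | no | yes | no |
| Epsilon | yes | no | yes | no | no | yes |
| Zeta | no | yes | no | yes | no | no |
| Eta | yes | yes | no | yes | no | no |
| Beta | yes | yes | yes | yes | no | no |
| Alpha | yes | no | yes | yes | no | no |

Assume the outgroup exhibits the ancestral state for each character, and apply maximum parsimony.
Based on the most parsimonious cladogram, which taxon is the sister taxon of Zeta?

Eta

Character polarity is set by the outgroup: the derived state is whichever differs from the outgroup's state, so for Char. 1, Char. 3, Char. 5 the derived state is 'no', and for the remaining characters it is 'yes'.
Char. 1 (derived state 'no') is unique to Zeta (autapomorphy; uninformative for grouping).
Char. 2 (derived state 'yes') is shared by Beta, Eta, and Zeta — a synapomorphy uniting that clade.
Char. 3: derived state 'no' in Eta and Zeta only — synapomorphy for {Eta, Zeta}.
Only Alpha, Beta, Eta, and Zeta show the derived state 'yes' for Char. 4, supporting them as a clade.
All ingroup taxa share the derived state 'no' for Char. 5; it defines the ingroup but does not resolve relationships within it.
Char. 6: derived state 'yes' in Epsilon only — an autapomorphy, so it tells us nothing about relationships among taxa.
Most parsimonious ingroup topology: (Epsilon,(((Zeta,Eta),Beta),Alpha)).
Zeta and Eta form a cherry on this tree, so they are sister taxa.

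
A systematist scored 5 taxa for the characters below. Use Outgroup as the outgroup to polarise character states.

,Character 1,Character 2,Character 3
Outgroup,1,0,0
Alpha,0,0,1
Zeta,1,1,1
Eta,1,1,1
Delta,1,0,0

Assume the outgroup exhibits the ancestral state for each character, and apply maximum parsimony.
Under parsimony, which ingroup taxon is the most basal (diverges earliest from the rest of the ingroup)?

Character polarity is set by the outgroup: the derived state is whichever differs from the outgroup's state, so for Character 1 the derived state is '0', and for the remaining characters it is '1'.
Character 1: derived state '0' in Alpha only — an autapomorphy, so it tells us nothing about relationships among taxa.
Character 2 (derived state '1') is shared by Eta and Zeta — a synapomorphy uniting that clade.
Character 3 (derived state '1') is shared by Alpha, Eta, and Zeta — a synapomorphy uniting that clade.
Most parsimonious ingroup topology: ((Alpha,(Zeta,Eta)),Delta).
Delta is sister to the clade containing all other ingroup taxa, so it is the earliest-diverging (most basal) ingroup lineage.

Delta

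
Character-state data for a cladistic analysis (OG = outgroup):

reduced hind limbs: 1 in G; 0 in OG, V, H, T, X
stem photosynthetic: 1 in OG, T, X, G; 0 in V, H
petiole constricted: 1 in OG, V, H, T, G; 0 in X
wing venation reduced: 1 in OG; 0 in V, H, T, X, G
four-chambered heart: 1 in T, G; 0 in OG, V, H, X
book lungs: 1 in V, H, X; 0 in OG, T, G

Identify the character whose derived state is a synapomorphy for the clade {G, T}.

four-chambered heart

Character polarity is set by the outgroup: the derived state is whichever differs from the outgroup's state, so for stem photosynthetic, petiole constricted, wing venation reduced the derived state is '0', and for the remaining characters it is '1'.
reduced hind limbs: derived state '1' in G only — an autapomorphy, so it tells us nothing about relationships among taxa.
Only H and V show the derived state '0' for stem photosynthetic, supporting them as a clade.
petiole constricted: derived state '0' in X only — an autapomorphy, so it tells us nothing about relationships among taxa.
All ingroup taxa share the derived state '0' for wing venation reduced; it defines the ingroup but does not resolve relationships within it.
four-chambered heart: derived state '1' in G and T only — synapomorphy for {G, T}.
book lungs: derived state '1' in H, V, and X only — synapomorphy for {H, V, X}.
Most parsimonious ingroup topology: (((V,H),X),(T,G)).
The clade {G, T} is supported by four-chambered heart: its derived state '1' occurs in exactly those taxa and in no other taxon (including the outgroup).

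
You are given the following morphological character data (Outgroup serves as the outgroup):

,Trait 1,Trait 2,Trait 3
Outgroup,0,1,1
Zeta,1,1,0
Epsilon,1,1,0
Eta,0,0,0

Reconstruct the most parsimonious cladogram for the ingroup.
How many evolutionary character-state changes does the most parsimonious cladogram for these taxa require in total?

Character polarity is set by the outgroup: the derived state is whichever differs from the outgroup's state, so for Trait 2, Trait 3 the derived state is '0', and for the remaining characters it is '1'.
Trait 1: derived state '1' in Epsilon and Zeta only — synapomorphy for {Epsilon, Zeta}.
Trait 2 (derived state '0') is unique to Eta (autapomorphy; uninformative for grouping).
Trait 3 (derived state '0') is shared by all ingroup taxa — unites the whole ingroup.
Most parsimonious ingroup topology: ((Zeta,Epsilon),Eta).
Changes per character on this tree: Trait 1: 1; Trait 2: 1; Trait 3: 1.
Total = 3.

3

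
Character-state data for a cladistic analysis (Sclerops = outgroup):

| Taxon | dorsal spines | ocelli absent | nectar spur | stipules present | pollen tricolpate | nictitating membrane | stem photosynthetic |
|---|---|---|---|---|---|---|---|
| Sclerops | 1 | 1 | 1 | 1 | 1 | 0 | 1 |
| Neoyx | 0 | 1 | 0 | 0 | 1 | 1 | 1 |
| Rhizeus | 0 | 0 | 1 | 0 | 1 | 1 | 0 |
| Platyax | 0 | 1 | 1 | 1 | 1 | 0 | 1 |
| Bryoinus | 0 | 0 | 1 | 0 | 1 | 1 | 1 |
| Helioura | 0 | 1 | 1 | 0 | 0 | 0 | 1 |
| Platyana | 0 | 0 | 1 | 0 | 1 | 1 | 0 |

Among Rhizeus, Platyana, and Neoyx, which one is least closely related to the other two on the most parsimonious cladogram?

Neoyx

Character polarity is set by the outgroup: the derived state is whichever differs from the outgroup's state, so for dorsal spines, ocelli absent, nectar spur, stipules present, pollen tricolpate, stem photosynthetic the derived state is '0', and for the remaining characters it is '1'.
All ingroup taxa share the derived state '0' for dorsal spines; it defines the ingroup but does not resolve relationships within it.
Only Bryoinus, Platyana, and Rhizeus show the derived state '0' for ocelli absent, supporting them as a clade.
nectar spur (derived state '0') is unique to Neoyx (autapomorphy; uninformative for grouping).
stipules present: derived state '0' in Bryoinus, Helioura, Neoyx, Platyana, and Rhizeus only — synapomorphy for {Bryoinus, Helioura, Neoyx, Platyana, Rhizeus}.
pollen tricolpate (derived state '0') is unique to Helioura (autapomorphy; uninformative for grouping).
nictitating membrane (derived state '1') is shared by Bryoinus, Neoyx, Platyana, and Rhizeus — a synapomorphy uniting that clade.
stem photosynthetic (derived state '0') is shared by Platyana and Rhizeus — a synapomorphy uniting that clade.
Most parsimonious ingroup topology: (((Neoyx,((Rhizeus,Platyana),Bryoinus)),Helioura),Platyax).
Platyana and Rhizeus share a more recent common ancestor with each other than either does with Neoyx, so Neoyx is the least closely related of the three.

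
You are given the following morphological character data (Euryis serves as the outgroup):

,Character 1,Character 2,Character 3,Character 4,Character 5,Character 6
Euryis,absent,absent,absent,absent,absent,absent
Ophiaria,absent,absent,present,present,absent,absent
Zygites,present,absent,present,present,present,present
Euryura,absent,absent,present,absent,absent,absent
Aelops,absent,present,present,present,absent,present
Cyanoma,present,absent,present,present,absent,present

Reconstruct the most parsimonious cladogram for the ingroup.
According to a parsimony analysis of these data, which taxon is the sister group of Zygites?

Cyanoma

The outgroup has state 'absent' for every character, so 'present' is the derived state throughout.
Character 1: derived state 'present' in Cyanoma and Zygites only — synapomorphy for {Cyanoma, Zygites}.
Character 2 (derived state 'present') is unique to Aelops (autapomorphy; uninformative for grouping).
All ingroup taxa share the derived state 'present' for Character 3; it defines the ingroup but does not resolve relationships within it.
Only Aelops, Cyanoma, Ophiaria, and Zygites show the derived state 'present' for Character 4, supporting them as a clade.
Character 5 (derived state 'present') is unique to Zygites (autapomorphy; uninformative for grouping).
Only Aelops, Cyanoma, and Zygites show the derived state 'present' for Character 6, supporting them as a clade.
Most parsimonious ingroup topology: ((Ophiaria,((Zygites,Cyanoma),Aelops)),Euryura).
Zygites and Cyanoma form a cherry on this tree, so they are sister taxa.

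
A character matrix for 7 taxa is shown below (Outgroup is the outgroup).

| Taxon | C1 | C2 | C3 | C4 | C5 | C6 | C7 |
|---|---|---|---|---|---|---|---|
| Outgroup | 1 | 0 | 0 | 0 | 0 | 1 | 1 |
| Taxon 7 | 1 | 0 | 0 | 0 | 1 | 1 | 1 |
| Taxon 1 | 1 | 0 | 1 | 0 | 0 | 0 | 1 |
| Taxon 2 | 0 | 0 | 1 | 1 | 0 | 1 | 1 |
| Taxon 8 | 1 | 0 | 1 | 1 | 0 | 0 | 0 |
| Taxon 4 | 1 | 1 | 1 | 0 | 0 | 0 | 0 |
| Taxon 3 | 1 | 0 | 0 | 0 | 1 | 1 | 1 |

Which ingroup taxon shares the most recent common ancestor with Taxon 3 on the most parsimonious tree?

Taxon 7

Character polarity is set by the outgroup: the derived state is whichever differs from the outgroup's state, so for C1, C6, C7 the derived state is '0', and for the remaining characters it is '1'.
C1 (derived state '0') is unique to Taxon 2 (autapomorphy; uninformative for grouping).
C2: derived state '1' in Taxon 4 only — an autapomorphy, so it tells us nothing about relationships among taxa.
C3 (derived state '1') is shared by Taxon 1, Taxon 2, Taxon 4, and Taxon 8 — a synapomorphy uniting that clade.
C4 groups Taxon 2 and Taxon 8, which is incompatible with the clades supported by the remaining characters; treating it as convergent (homoplasy) costs fewer steps than any alternative tree.
C5: derived state '1' in Taxon 3 and Taxon 7 only — synapomorphy for {Taxon 3, Taxon 7}.
Only Taxon 1, Taxon 4, and Taxon 8 show the derived state '0' for C6, supporting them as a clade.
C7 (derived state '0') is shared by Taxon 4 and Taxon 8 — a synapomorphy uniting that clade.
Most parsimonious ingroup topology: ((Taxon 7,Taxon 3),((Taxon 1,(Taxon 8,Taxon 4)),Taxon 2)).
Taxon 3 and Taxon 7 form a cherry on this tree, so they are sister taxa.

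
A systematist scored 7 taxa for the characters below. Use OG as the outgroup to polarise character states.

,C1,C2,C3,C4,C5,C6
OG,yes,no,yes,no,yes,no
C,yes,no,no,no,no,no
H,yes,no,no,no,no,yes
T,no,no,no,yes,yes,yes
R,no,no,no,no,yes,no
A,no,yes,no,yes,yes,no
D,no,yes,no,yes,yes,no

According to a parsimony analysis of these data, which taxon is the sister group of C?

H

Character polarity is set by the outgroup: the derived state is whichever differs from the outgroup's state, so for C1, C3, C5 the derived state is 'no', and for the remaining characters it is 'yes'.
C1 (derived state 'no') is shared by A, D, R, and T — a synapomorphy uniting that clade.
C2: derived state 'yes' in A and D only — synapomorphy for {A, D}.
C3 (derived state 'no') is shared by all ingroup taxa — unites the whole ingroup.
C4 (derived state 'yes') is shared by A, D, and T — a synapomorphy uniting that clade.
C5: derived state 'no' in C and H only — synapomorphy for {C, H}.
C6 (state 'yes') occurs in H and T but conflicts with the nesting implied by the other characters — most parsimoniously interpreted as homoplasy.
Most parsimonious ingroup topology: ((C,H),((T,(A,D)),R)).
C and H form a cherry on this tree, so they are sister taxa.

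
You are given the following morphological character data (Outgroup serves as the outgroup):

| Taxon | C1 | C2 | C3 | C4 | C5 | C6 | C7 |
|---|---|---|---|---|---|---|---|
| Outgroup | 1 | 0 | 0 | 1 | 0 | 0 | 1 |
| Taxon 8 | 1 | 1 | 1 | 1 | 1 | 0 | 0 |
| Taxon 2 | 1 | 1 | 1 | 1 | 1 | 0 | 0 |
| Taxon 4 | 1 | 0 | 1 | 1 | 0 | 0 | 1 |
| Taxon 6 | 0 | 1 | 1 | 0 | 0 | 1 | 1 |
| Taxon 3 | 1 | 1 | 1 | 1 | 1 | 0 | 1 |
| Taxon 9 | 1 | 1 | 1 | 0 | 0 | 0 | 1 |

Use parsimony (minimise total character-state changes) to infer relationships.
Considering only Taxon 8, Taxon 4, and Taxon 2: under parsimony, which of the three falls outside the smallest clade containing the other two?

Character polarity is set by the outgroup: the derived state is whichever differs from the outgroup's state, so for C1, C4, C7 the derived state is '0', and for the remaining characters it is '1'.
C1: derived state '0' in Taxon 6 only — an autapomorphy, so it tells us nothing about relationships among taxa.
C2: derived state '1' in Taxon 2, Taxon 3, Taxon 6, Taxon 8, and Taxon 9 only — synapomorphy for {Taxon 2, Taxon 3, Taxon 6, Taxon 8, Taxon 9}.
C3 (derived state '1') is shared by all ingroup taxa — unites the whole ingroup.
C4: derived state '0' in Taxon 6 and Taxon 9 only — synapomorphy for {Taxon 6, Taxon 9}.
Only Taxon 2, Taxon 3, and Taxon 8 show the derived state '1' for C5, supporting them as a clade.
C6 (derived state '1') is unique to Taxon 6 (autapomorphy; uninformative for grouping).
C7 (derived state '0') is shared by Taxon 2 and Taxon 8 — a synapomorphy uniting that clade.
Most parsimonious ingroup topology: ((((Taxon 8,Taxon 2),Taxon 3),(Taxon 6,Taxon 9)),Taxon 4).
Taxon 8 and Taxon 2 share a more recent common ancestor with each other than either does with Taxon 4, so Taxon 4 is the least closely related of the three.

Taxon 4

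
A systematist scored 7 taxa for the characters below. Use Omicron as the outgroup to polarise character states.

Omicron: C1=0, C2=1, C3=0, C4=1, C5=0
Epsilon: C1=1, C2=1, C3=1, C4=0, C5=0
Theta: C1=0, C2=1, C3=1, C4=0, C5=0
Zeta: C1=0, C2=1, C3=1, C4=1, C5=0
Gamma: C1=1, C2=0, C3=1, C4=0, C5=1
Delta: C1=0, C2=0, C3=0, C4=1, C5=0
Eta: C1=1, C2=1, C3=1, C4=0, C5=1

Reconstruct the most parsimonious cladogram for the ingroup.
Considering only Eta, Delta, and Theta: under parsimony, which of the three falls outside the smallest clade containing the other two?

Delta

Character polarity is set by the outgroup: the derived state is whichever differs from the outgroup's state, so for C2, C4 the derived state is '0', and for the remaining characters it is '1'.
Only Epsilon, Eta, and Gamma show the derived state '1' for C1, supporting them as a clade.
C2 (state '0') occurs in Delta and Gamma but conflicts with the nesting implied by the other characters — most parsimoniously interpreted as homoplasy.
C3 (derived state '1') is shared by Epsilon, Eta, Gamma, Theta, and Zeta — a synapomorphy uniting that clade.
C4: derived state '0' in Epsilon, Eta, Gamma, and Theta only — synapomorphy for {Epsilon, Eta, Gamma, Theta}.
C5: derived state '1' in Eta and Gamma only — synapomorphy for {Eta, Gamma}.
Most parsimonious ingroup topology: ((((Epsilon,(Gamma,Eta)),Theta),Zeta),Delta).
Theta and Eta share a more recent common ancestor with each other than either does with Delta, so Delta is the least closely related of the three.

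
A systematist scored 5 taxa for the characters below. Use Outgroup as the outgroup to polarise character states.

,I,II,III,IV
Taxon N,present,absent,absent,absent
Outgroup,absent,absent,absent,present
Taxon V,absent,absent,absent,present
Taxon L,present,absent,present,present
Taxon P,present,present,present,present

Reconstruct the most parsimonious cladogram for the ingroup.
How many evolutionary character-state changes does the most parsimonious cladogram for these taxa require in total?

Character polarity is set by the outgroup: the derived state is whichever differs from the outgroup's state, so for IV the derived state is 'absent', and for the remaining characters it is 'present'.
I: derived state 'present' in Taxon L, Taxon N, and Taxon P only — synapomorphy for {Taxon L, Taxon N, Taxon P}.
II: derived state 'present' in Taxon P only — an autapomorphy, so it tells us nothing about relationships among taxa.
III: derived state 'present' in Taxon L and Taxon P only — synapomorphy for {Taxon L, Taxon P}.
IV: derived state 'absent' in Taxon N only — an autapomorphy, so it tells us nothing about relationships among taxa.
Most parsimonious ingroup topology: ((Taxon N,(Taxon L,Taxon P)),Taxon V).
Changes per character on this tree: I: 1; II: 1; III: 1; IV: 1.
Total = 4.

4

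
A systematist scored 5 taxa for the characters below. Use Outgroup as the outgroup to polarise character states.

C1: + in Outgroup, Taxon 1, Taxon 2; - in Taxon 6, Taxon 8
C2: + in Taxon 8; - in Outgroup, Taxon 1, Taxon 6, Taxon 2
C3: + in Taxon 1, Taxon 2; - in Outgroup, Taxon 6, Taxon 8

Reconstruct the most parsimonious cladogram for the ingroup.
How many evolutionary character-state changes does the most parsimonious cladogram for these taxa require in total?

3

Character polarity is set by the outgroup: the derived state is whichever differs from the outgroup's state, so for C1 the derived state is '-', and for the remaining characters it is '+'.
C1 (derived state '-') is shared by Taxon 6 and Taxon 8 — a synapomorphy uniting that clade.
C2: derived state '+' in Taxon 8 only — an autapomorphy, so it tells us nothing about relationships among taxa.
C3 (derived state '+') is shared by Taxon 1 and Taxon 2 — a synapomorphy uniting that clade.
Most parsimonious ingroup topology: ((Taxon 1,Taxon 2),(Taxon 6,Taxon 8)).
Changes per character on this tree: C1: 1; C2: 1; C3: 1.
Total = 3.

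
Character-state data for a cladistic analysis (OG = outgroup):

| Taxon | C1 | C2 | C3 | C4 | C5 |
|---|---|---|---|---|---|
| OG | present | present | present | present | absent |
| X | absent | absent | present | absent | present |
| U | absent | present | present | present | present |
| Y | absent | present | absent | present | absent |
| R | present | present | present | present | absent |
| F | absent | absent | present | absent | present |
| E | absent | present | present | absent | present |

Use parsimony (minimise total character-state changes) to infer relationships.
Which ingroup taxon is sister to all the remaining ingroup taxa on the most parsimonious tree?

Character polarity is set by the outgroup: the derived state is whichever differs from the outgroup's state, so for C1, C2, C3, C4 the derived state is 'absent', and for the remaining characters it is 'present'.
C1: derived state 'absent' in E, F, U, X, and Y only — synapomorphy for {E, F, U, X, Y}.
C2 (derived state 'absent') is shared by F and X — a synapomorphy uniting that clade.
C3: derived state 'absent' in Y only — an autapomorphy, so it tells us nothing about relationships among taxa.
Only E, F, and X show the derived state 'absent' for C4, supporting them as a clade.
C5 (derived state 'present') is shared by E, F, U, and X — a synapomorphy uniting that clade.
Most parsimonious ingroup topology: (((((X,F),E),U),Y),R).
R is sister to the clade containing all other ingroup taxa, so it is the earliest-diverging (most basal) ingroup lineage.

R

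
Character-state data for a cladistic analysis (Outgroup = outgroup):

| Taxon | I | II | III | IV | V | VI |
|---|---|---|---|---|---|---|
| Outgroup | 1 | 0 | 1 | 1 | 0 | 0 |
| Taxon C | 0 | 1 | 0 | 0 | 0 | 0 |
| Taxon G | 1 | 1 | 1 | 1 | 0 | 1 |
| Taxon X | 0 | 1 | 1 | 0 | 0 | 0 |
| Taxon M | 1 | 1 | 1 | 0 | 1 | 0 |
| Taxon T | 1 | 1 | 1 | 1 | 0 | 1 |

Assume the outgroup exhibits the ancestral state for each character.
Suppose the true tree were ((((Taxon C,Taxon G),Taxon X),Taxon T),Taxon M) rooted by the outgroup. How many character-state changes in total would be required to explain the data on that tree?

Map each character onto ((((Taxon C,Taxon G),Taxon X),Taxon T),Taxon M) (rooted by Outgroup) and count the minimum state changes it requires (Fitch parsimony):
I: 2; II: 1; III: 1; IV: 3; V: 1; VI: 2.
Total tree length = 10.

10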